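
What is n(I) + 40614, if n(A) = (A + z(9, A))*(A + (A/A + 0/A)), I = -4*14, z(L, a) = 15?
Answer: 42869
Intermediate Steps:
I = -56
n(A) = (1 + A)*(15 + A) (n(A) = (A + 15)*(A + (A/A + 0/A)) = (15 + A)*(A + (1 + 0)) = (15 + A)*(A + 1) = (15 + A)*(1 + A) = (1 + A)*(15 + A))
n(I) + 40614 = (15 + (-56)² + 16*(-56)) + 40614 = (15 + 3136 - 896) + 40614 = 2255 + 40614 = 42869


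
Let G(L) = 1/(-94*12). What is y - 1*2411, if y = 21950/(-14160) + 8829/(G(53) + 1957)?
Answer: -7527078299053/3125812920 ≈ -2408.0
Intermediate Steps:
G(L) = -1/1128 (G(L) = -1/94*1/12 = -1/1128)
y = 9256651067/3125812920 (y = 21950/(-14160) + 8829/(-1/1128 + 1957) = 21950*(-1/14160) + 8829/(2207495/1128) = -2195/1416 + 8829*(1128/2207495) = -2195/1416 + 9959112/2207495 = 9256651067/3125812920 ≈ 2.9614)
y - 1*2411 = 9256651067/3125812920 - 1*2411 = 9256651067/3125812920 - 2411 = -7527078299053/3125812920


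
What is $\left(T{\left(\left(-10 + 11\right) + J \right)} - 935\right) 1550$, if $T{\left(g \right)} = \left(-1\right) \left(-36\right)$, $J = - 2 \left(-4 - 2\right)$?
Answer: $-1393450$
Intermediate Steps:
$J = 12$ ($J = \left(-2\right) \left(-6\right) = 12$)
$T{\left(g \right)} = 36$
$\left(T{\left(\left(-10 + 11\right) + J \right)} - 935\right) 1550 = \left(36 - 935\right) 1550 = \left(-899\right) 1550 = -1393450$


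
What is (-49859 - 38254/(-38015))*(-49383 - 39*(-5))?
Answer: 93228556025628/38015 ≈ 2.4524e+9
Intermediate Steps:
(-49859 - 38254/(-38015))*(-49383 - 39*(-5)) = (-49859 - 38254*(-1/38015))*(-49383 + 195) = (-49859 + 38254/38015)*(-49188) = -1895351631/38015*(-49188) = 93228556025628/38015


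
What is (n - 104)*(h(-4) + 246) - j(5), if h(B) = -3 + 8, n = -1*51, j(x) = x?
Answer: -38910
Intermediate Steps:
n = -51
h(B) = 5
(n - 104)*(h(-4) + 246) - j(5) = (-51 - 104)*(5 + 246) - 1*5 = -155*251 - 5 = -38905 - 5 = -38910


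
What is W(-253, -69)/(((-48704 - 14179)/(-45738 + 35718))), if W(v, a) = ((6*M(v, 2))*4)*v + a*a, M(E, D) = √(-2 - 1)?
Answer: 1766860/2329 - 6760160*I*√3/6987 ≈ 758.63 - 1675.8*I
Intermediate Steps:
M(E, D) = I*√3 (M(E, D) = √(-3) = I*√3)
W(v, a) = a² + 24*I*v*√3 (W(v, a) = ((6*(I*√3))*4)*v + a*a = ((6*I*√3)*4)*v + a² = (24*I*√3)*v + a² = 24*I*v*√3 + a² = a² + 24*I*v*√3)
W(-253, -69)/(((-48704 - 14179)/(-45738 + 35718))) = ((-69)² + 24*I*(-253)*√3)/(((-48704 - 14179)/(-45738 + 35718))) = (4761 - 6072*I*√3)/((-62883/(-10020))) = (4761 - 6072*I*√3)/((-62883*(-1/10020))) = (4761 - 6072*I*√3)/(20961/3340) = (4761 - 6072*I*√3)*(3340/20961) = 1766860/2329 - 6760160*I*√3/6987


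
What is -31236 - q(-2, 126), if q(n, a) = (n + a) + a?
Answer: -31486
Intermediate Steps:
q(n, a) = n + 2*a (q(n, a) = (a + n) + a = n + 2*a)
-31236 - q(-2, 126) = -31236 - (-2 + 2*126) = -31236 - (-2 + 252) = -31236 - 1*250 = -31236 - 250 = -31486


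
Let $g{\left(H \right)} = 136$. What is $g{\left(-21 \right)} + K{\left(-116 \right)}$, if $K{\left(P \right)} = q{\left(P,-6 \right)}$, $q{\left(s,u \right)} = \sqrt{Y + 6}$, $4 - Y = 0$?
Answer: $136 + \sqrt{10} \approx 139.16$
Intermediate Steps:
$Y = 4$ ($Y = 4 - 0 = 4 + 0 = 4$)
$q{\left(s,u \right)} = \sqrt{10}$ ($q{\left(s,u \right)} = \sqrt{4 + 6} = \sqrt{10}$)
$K{\left(P \right)} = \sqrt{10}$
$g{\left(-21 \right)} + K{\left(-116 \right)} = 136 + \sqrt{10}$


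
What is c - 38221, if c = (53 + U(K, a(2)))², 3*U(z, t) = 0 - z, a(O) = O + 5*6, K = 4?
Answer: -319964/9 ≈ -35552.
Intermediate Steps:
a(O) = 30 + O (a(O) = O + 30 = 30 + O)
U(z, t) = -z/3 (U(z, t) = (0 - z)/3 = (-z)/3 = -z/3)
c = 24025/9 (c = (53 - ⅓*4)² = (53 - 4/3)² = (155/3)² = 24025/9 ≈ 2669.4)
c - 38221 = 24025/9 - 38221 = -319964/9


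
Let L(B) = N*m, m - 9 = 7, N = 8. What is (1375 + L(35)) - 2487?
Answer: -984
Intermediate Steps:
m = 16 (m = 9 + 7 = 16)
L(B) = 128 (L(B) = 8*16 = 128)
(1375 + L(35)) - 2487 = (1375 + 128) - 2487 = 1503 - 2487 = -984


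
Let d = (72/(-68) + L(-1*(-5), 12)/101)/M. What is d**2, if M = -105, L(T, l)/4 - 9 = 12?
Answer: 676/144456361 ≈ 4.6796e-6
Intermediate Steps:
L(T, l) = 84 (L(T, l) = 36 + 4*12 = 36 + 48 = 84)
d = 26/12019 (d = (72/(-68) + 84/101)/(-105) = (72*(-1/68) + 84*(1/101))*(-1/105) = (-18/17 + 84/101)*(-1/105) = -390/1717*(-1/105) = 26/12019 ≈ 0.0021632)
d**2 = (26/12019)**2 = 676/144456361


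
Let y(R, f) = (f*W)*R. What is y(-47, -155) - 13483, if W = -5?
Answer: -49908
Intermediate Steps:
y(R, f) = -5*R*f (y(R, f) = (f*(-5))*R = (-5*f)*R = -5*R*f)
y(-47, -155) - 13483 = -5*(-47)*(-155) - 13483 = -36425 - 13483 = -49908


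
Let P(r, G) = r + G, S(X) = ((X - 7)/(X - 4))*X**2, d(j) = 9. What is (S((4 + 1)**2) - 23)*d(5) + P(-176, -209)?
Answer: 29606/7 ≈ 4229.4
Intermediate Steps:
S(X) = X**2*(-7 + X)/(-4 + X) (S(X) = ((-7 + X)/(-4 + X))*X**2 = X**2*(-7 + X)/(-4 + X))
P(r, G) = G + r
(S((4 + 1)**2) - 23)*d(5) + P(-176, -209) = (((4 + 1)**2)**2*(-7 + (4 + 1)**2)/(-4 + (4 + 1)**2) - 23)*9 + (-209 - 176) = ((5**2)**2*(-7 + 5**2)/(-4 + 5**2) - 23)*9 - 385 = (25**2*(-7 + 25)/(-4 + 25) - 23)*9 - 385 = (625*18/21 - 23)*9 - 385 = (625*(1/21)*18 - 23)*9 - 385 = (3750/7 - 23)*9 - 385 = (3589/7)*9 - 385 = 32301/7 - 385 = 29606/7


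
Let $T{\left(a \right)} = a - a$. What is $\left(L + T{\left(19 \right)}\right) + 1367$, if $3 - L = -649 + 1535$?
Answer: $484$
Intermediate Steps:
$L = -883$ ($L = 3 - \left(-649 + 1535\right) = 3 - 886 = -883$)
$T{\left(a \right)} = 0$
$\left(L + T{\left(19 \right)}\right) + 1367 = \left(-883 + 0\right) + 1367 = -883 + 1367 = 484$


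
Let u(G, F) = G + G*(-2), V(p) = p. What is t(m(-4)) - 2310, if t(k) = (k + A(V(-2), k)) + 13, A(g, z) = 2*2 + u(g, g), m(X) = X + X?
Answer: -2299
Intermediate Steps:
m(X) = 2*X
u(G, F) = -G (u(G, F) = G - 2*G = -G)
A(g, z) = 4 - g (A(g, z) = 2*2 - g = 4 - g)
t(k) = 19 + k (t(k) = (k + (4 - 1*(-2))) + 13 = (k + (4 + 2)) + 13 = (k + 6) + 13 = (6 + k) + 13 = 19 + k)
t(m(-4)) - 2310 = (19 + 2*(-4)) - 2310 = (19 - 8) - 2310 = 11 - 2310 = -2299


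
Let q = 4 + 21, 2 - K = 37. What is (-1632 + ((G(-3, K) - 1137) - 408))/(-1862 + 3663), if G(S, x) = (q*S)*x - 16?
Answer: -568/1801 ≈ -0.31538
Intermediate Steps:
K = -35 (K = 2 - 1*37 = 2 - 37 = -35)
q = 25
G(S, x) = -16 + 25*S*x (G(S, x) = (25*S)*x - 16 = 25*S*x - 16 = -16 + 25*S*x)
(-1632 + ((G(-3, K) - 1137) - 408))/(-1862 + 3663) = (-1632 + (((-16 + 25*(-3)*(-35)) - 1137) - 408))/(-1862 + 3663) = (-1632 + (((-16 + 2625) - 1137) - 408))/1801 = (-1632 + ((2609 - 1137) - 408))*(1/1801) = (-1632 + (1472 - 408))*(1/1801) = (-1632 + 1064)*(1/1801) = -568*1/1801 = -568/1801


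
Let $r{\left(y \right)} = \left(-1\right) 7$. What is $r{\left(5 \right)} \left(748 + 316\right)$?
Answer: $-7448$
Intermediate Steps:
$r{\left(y \right)} = -7$
$r{\left(5 \right)} \left(748 + 316\right) = - 7 \left(748 + 316\right) = \left(-7\right) 1064 = -7448$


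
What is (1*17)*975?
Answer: 16575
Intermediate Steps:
(1*17)*975 = 17*975 = 16575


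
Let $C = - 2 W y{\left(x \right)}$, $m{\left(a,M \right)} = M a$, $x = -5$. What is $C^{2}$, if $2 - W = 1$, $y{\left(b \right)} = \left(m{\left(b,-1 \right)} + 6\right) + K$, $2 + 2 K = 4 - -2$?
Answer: $676$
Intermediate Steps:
$K = 2$ ($K = -1 + \frac{4 - -2}{2} = -1 + \frac{4 + 2}{2} = -1 + \frac{1}{2} \cdot 6 = -1 + 3 = 2$)
$y{\left(b \right)} = 8 - b$ ($y{\left(b \right)} = \left(- b + 6\right) + 2 = \left(6 - b\right) + 2 = 8 - b$)
$W = 1$ ($W = 2 - 1 = 1$)
$C = -26$ ($C = \left(-2\right) 1 \left(8 - -5\right) = - 2 \left(8 + 5\right) = \left(-2\right) 13 = -26$)
$C^{2} = \left(-26\right)^{2} = 676$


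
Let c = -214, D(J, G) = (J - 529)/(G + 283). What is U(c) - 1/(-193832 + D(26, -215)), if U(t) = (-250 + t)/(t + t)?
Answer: 1529012440/1410375453 ≈ 1.0841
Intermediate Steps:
D(J, G) = (-529 + J)/(283 + G)
U(t) = (-250 + t)/(2*t) (U(t) = (-250 + t)/((2*t)) = (-250 + t)*(1/(2*t)) = (-250 + t)/(2*t))
U(c) - 1/(-193832 + D(26, -215)) = (½)*(-250 - 214)/(-214) - 1/(-193832 + (-529 + 26)/(283 - 215)) = (½)*(-1/214)*(-464) - 1/(-193832 - 503/68) = 116/107 - 1/(-193832 + (1/68)*(-503)) = 116/107 - 1/(-193832 - 503/68) = 116/107 - 1/(-13181079/68) = 116/107 - 1*(-68/13181079) = 116/107 + 68/13181079 = 1529012440/1410375453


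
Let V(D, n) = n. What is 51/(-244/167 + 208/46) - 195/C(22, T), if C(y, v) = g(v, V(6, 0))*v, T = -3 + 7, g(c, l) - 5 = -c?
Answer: -188607/5878 ≈ -32.087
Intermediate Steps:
g(c, l) = 5 - c
T = 4
C(y, v) = v*(5 - v) (C(y, v) = (5 - v)*v = v*(5 - v))
51/(-244/167 + 208/46) - 195/C(22, T) = 51/(-244/167 + 208/46) - 195*1/(4*(5 - 1*4)) = 51/(-244*1/167 + 208*(1/46)) - 195*1/(4*(5 - 4)) = 51/(-244/167 + 104/23) - 195/(4*1) = 51/(11756/3841) - 195/4 = 51*(3841/11756) - 195*¼ = 195891/11756 - 195/4 = -188607/5878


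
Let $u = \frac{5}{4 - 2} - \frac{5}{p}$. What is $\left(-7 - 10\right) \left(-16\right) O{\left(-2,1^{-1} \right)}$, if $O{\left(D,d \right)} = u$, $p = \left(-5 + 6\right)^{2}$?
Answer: $-680$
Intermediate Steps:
$p = 1$ ($p = 1^{2} = 1$)
$u = - \frac{5}{2}$ ($u = \frac{5}{4 - 2} - \frac{5}{1} = \frac{5}{4 - 2} - 5 = \frac{5}{2} - 5 = - \frac{5}{2} \approx -2.5$)
$O{\left(D,d \right)} = - \frac{5}{2}$
$\left(-7 - 10\right) \left(-16\right) O{\left(-2,1^{-1} \right)} = \left(-7 - 10\right) \left(-16\right) \left(- \frac{5}{2}\right) = \left(-17\right) \left(-16\right) \left(- \frac{5}{2}\right) = 272 \left(- \frac{5}{2}\right) = -680$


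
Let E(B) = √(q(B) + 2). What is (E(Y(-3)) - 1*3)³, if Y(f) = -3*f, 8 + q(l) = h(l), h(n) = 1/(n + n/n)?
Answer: 261/10 + 211*I*√590/100 ≈ 26.1 + 51.252*I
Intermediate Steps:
h(n) = 1/(1 + n) (h(n) = 1/(n + 1) = 1/(1 + n))
q(l) = -8 + 1/(1 + l)
E(B) = √(2 + (-7 - 8*B)/(1 + B)) (E(B) = √((-7 - 8*B)/(1 + B) + 2) = √(2 + (-7 - 8*B)/(1 + B)))
(E(Y(-3)) - 1*3)³ = (√((-5 - (-18)*(-3))/(1 - 3*(-3))) - 1*3)³ = (√((-5 - 6*9)/(1 + 9)) - 3)³ = (√((-5 - 54)/10) - 3)³ = (√((⅒)*(-59)) - 3)³ = (√(-59/10) - 3)³ = (I*√590/10 - 3)³ = (-3 + I*√590/10)³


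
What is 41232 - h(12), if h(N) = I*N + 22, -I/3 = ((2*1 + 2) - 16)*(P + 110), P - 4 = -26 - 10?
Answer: 7514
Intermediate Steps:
P = -32 (P = 4 + (-26 - 10) = 4 - 36 = -32)
I = 2808 (I = -3*((2*1 + 2) - 16)*(-32 + 110) = -3*((2 + 2) - 16)*78 = -3*(4 - 16)*78 = -(-36)*78 = -3*(-936) = 2808)
h(N) = 22 + 2808*N (h(N) = 2808*N + 22 = 22 + 2808*N)
41232 - h(12) = 41232 - (22 + 2808*12) = 41232 - (22 + 33696) = 41232 - 1*33718 = 41232 - 33718 = 7514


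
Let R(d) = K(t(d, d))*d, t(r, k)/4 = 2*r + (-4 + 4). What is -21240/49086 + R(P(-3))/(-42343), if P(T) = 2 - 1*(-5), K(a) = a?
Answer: -7290532/16495623 ≈ -0.44197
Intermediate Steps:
t(r, k) = 8*r (t(r, k) = 4*(2*r + (-4 + 4)) = 4*(2*r + 0) = 4*(2*r) = 8*r)
P(T) = 7 (P(T) = 2 + 5 = 7)
R(d) = 8*d² (R(d) = (8*d)*d = 8*d²)
-21240/49086 + R(P(-3))/(-42343) = -21240/49086 + (8*7²)/(-42343) = -21240*1/49086 + (8*49)*(-1/42343) = -1180/2727 + 392*(-1/42343) = -1180/2727 - 56/6049 = -7290532/16495623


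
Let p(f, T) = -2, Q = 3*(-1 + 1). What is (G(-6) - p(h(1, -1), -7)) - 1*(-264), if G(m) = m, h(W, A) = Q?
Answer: 260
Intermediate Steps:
Q = 0 (Q = 3*0 = 0)
h(W, A) = 0
(G(-6) - p(h(1, -1), -7)) - 1*(-264) = (-6 - 1*(-2)) - 1*(-264) = (-6 + 2) + 264 = -4 + 264 = 260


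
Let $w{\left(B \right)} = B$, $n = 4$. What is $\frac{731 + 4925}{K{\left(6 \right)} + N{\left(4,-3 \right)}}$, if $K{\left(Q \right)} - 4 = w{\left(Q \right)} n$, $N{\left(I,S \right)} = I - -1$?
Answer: $\frac{5656}{33} \approx 171.39$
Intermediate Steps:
$N{\left(I,S \right)} = 1 + I$ ($N{\left(I,S \right)} = I + 1 = 1 + I$)
$K{\left(Q \right)} = 4 + 4 Q$ ($K{\left(Q \right)} = 4 + Q 4 = 4 + 4 Q$)
$\frac{731 + 4925}{K{\left(6 \right)} + N{\left(4,-3 \right)}} = \frac{731 + 4925}{\left(4 + 4 \cdot 6\right) + \left(1 + 4\right)} = \frac{1}{\left(4 + 24\right) + 5} \cdot 5656 = \frac{1}{28 + 5} \cdot 5656 = \frac{1}{33} \cdot 5656 = \frac{5656}{33}$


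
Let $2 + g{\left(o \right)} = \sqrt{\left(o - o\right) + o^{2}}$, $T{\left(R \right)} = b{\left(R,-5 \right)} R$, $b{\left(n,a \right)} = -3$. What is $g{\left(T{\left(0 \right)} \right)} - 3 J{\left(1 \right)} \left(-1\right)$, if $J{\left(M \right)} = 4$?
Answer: $-24$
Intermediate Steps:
$T{\left(R \right)} = - 3 R$
$g{\left(o \right)} = -2 + \sqrt{o^{2}}$ ($g{\left(o \right)} = -2 + \sqrt{\left(o - o\right) + o^{2}} = -2 + \sqrt{0 + o^{2}} = -2 + \sqrt{o^{2}}$)
$g{\left(T{\left(0 \right)} \right)} - 3 J{\left(1 \right)} \left(-1\right) = \left(-2 + \sqrt{\left(\left(-3\right) 0\right)^{2}}\right) \left(-3\right) 4 \left(-1\right) = \left(-2 + \sqrt{0^{2}}\right) \left(\left(-12\right) \left(-1\right)\right) = \left(-2 + \sqrt{0}\right) 12 = \left(-2 + 0\right) 12 = \left(-2\right) 12 = -24$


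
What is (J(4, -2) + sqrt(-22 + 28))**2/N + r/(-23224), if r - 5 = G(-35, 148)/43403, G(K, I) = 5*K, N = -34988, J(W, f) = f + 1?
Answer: -1830342103/4408449828092 + sqrt(6)/17494 ≈ -0.00027517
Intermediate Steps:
J(W, f) = 1 + f
r = 216840/43403 (r = 5 + (5*(-35))/43403 = 5 - 175*1/43403 = 5 - 175/43403 = 216840/43403 ≈ 4.9960)
(J(4, -2) + sqrt(-22 + 28))**2/N + r/(-23224) = ((1 - 2) + sqrt(-22 + 28))**2/(-34988) + (216840/43403)/(-23224) = (-1 + sqrt(6))**2*(-1/34988) + (216840/43403)*(-1/23224) = -(-1 + sqrt(6))**2/34988 - 27105/125998909 = -27105/125998909 - (-1 + sqrt(6))**2/34988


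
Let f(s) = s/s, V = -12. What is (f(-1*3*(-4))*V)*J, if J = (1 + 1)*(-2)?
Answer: 48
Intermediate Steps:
J = -4 (J = 2*(-2) = -4)
f(s) = 1
(f(-1*3*(-4))*V)*J = (1*(-12))*(-4) = -12*(-4) = 48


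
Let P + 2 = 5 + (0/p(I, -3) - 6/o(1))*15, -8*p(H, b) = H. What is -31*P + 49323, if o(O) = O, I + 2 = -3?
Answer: 52020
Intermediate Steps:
I = -5 (I = -2 - 3 = -5)
p(H, b) = -H/8
P = -87 (P = -2 + (5 + (0/((-⅛*(-5))) - 6/1)*15) = -2 + (5 + (0/(5/8) - 6*1)*15) = -2 + (5 + (0*(8/5) - 6)*15) = -2 + (5 + (0 - 6)*15) = -2 + (5 - 6*15) = -2 + (5 - 90) = -2 - 85 = -87)
-31*P + 49323 = -31*(-87) + 49323 = 2697 + 49323 = 52020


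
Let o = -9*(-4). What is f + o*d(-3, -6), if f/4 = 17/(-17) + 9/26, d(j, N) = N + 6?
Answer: -34/13 ≈ -2.6154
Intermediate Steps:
o = 36
d(j, N) = 6 + N
f = -34/13 (f = 4*(17/(-17) + 9/26) = 4*(17*(-1/17) + 9*(1/26)) = 4*(-1 + 9/26) = 4*(-17/26) = -34/13 ≈ -2.6154)
f + o*d(-3, -6) = -34/13 + 36*(6 - 6) = -34/13 + 36*0 = -34/13 + 0 = -34/13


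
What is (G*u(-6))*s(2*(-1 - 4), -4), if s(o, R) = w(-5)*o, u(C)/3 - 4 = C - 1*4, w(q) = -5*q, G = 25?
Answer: 112500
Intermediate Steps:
u(C) = 3*C (u(C) = 12 + 3*(C - 1*4) = 12 + 3*(C - 4) = 12 + 3*(-4 + C) = 12 + (-12 + 3*C) = 3*C)
s(o, R) = 25*o (s(o, R) = (-5*(-5))*o = 25*o)
(G*u(-6))*s(2*(-1 - 4), -4) = (25*(3*(-6)))*(25*(2*(-1 - 4))) = (25*(-18))*(25*(2*(-5))) = -11250*(-10) = -450*(-250) = 112500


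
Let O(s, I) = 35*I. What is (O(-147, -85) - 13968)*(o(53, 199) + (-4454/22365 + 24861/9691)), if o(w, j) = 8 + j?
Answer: -768837252358808/216739215 ≈ -3.5473e+6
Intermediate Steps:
(O(-147, -85) - 13968)*(o(53, 199) + (-4454/22365 + 24861/9691)) = (35*(-85) - 13968)*((8 + 199) + (-4454/22365 + 24861/9691)) = (-2975 - 13968)*(207 + (-4454*1/22365 + 24861*(1/9691))) = -16943*(207 + (-4454/22365 + 24861/9691)) = -16943*(207 + 512852551/216739215) = -16943*45377870056/216739215 = -768837252358808/216739215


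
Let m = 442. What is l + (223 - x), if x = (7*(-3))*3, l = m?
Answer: 728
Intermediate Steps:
l = 442
x = -63 (x = -21*3 = -63)
l + (223 - x) = 442 + (223 - 1*(-63)) = 442 + (223 + 63) = 442 + 286 = 728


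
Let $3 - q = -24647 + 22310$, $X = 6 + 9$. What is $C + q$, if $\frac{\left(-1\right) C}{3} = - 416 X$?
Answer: $21060$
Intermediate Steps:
$X = 15$
$C = 18720$ ($C = - 3 \left(\left(-416\right) 15\right) = \left(-3\right) \left(-6240\right) = 18720$)
$q = 2340$ ($q = 3 - \left(-24647 + 22310\right) = 3 - -2337 = 3 + 2337 = 2340$)
$C + q = 18720 + 2340 = 21060$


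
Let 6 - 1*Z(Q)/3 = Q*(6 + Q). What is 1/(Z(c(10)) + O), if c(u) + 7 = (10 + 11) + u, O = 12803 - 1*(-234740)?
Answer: 1/245401 ≈ 4.0750e-6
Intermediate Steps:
O = 247543 (O = 12803 + 234740 = 247543)
c(u) = 14 + u (c(u) = -7 + ((10 + 11) + u) = -7 + (21 + u) = 14 + u)
Z(Q) = 18 - 3*Q*(6 + Q)
1/(Z(c(10)) + O) = 1/((18 - 18*(14 + 10) - 3*(14 + 10)²) + 247543) = 1/((18 - 18*24 - 3*24²) + 247543) = 1/((18 - 432 - 3*576) + 247543) = 1/((18 - 432 - 1728) + 247543) = 1/(-2142 + 247543) = 1/245401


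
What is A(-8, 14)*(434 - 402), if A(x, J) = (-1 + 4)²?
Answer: 288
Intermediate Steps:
A(x, J) = 9 (A(x, J) = 3² = 9)
A(-8, 14)*(434 - 402) = 9*(434 - 402) = 9*32 = 288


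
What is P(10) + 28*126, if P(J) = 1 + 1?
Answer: 3530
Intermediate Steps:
P(J) = 2
P(10) + 28*126 = 2 + 28*126 = 2 + 3528 = 3530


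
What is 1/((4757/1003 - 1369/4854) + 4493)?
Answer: 4868562/21896166437 ≈ 0.00022235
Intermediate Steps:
1/((4757/1003 - 1369/4854) + 4493) = 1/(21717371/4868562 + 4493) = 1/(21896166437/4868562) = 4868562/21896166437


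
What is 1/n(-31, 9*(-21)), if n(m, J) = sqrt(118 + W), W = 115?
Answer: sqrt(233)/233 ≈ 0.065512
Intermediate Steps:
n(m, J) = sqrt(233) (n(m, J) = sqrt(118 + 115) = sqrt(233))
1/n(-31, 9*(-21)) = 1/(sqrt(233)) = sqrt(233)/233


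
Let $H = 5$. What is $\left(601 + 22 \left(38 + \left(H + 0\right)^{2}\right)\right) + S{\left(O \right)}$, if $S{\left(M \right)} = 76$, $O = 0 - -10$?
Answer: $2063$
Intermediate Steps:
$O = 10$ ($O = 0 + 10 = 10$)
$\left(601 + 22 \left(38 + \left(H + 0\right)^{2}\right)\right) + S{\left(O \right)} = \left(601 + 22 \left(38 + \left(5 + 0\right)^{2}\right)\right) + 76 = \left(601 + 22 \left(38 + 5^{2}\right)\right) + 76 = \left(601 + 22 \left(38 + 25\right)\right) + 76 = \left(601 + 22 \cdot 63\right) + 76 = \left(601 + 1386\right) + 76 = 1987 + 76 = 2063$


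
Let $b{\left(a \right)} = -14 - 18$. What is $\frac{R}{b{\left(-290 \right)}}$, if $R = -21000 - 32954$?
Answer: $\frac{26977}{16} \approx 1686.1$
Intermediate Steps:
$b{\left(a \right)} = -32$
$R = -53954$ ($R = -21000 - 32954 = -53954$)
$\frac{R}{b{\left(-290 \right)}} = - \frac{53954}{-32} = \left(-53954\right) \left(- \frac{1}{32}\right) = \frac{26977}{16}$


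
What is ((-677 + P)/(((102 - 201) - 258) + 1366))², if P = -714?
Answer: 1934881/1018081 ≈ 1.9005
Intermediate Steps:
((-677 + P)/(((102 - 201) - 258) + 1366))² = ((-677 - 714)/(((102 - 201) - 258) + 1366))² = (-1391/((-99 - 258) + 1366))² = (-1391/(-357 + 1366))² = (-1391/1009)² = 1934881/1018081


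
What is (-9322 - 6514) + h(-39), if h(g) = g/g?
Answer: -15835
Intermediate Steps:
h(g) = 1
(-9322 - 6514) + h(-39) = (-9322 - 6514) + 1 = -15836 + 1 = -15835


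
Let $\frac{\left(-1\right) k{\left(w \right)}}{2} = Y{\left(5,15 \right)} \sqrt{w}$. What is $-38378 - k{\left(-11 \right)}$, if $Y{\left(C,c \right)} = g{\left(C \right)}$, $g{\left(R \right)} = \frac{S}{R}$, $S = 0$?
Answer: $-38378$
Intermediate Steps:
$g{\left(R \right)} = 0$ ($g{\left(R \right)} = \frac{0}{R} = 0$)
$Y{\left(C,c \right)} = 0$
$k{\left(w \right)} = 0$ ($k{\left(w \right)} = - 2 \cdot 0 \sqrt{w} = \left(-2\right) 0 = 0$)
$-38378 - k{\left(-11 \right)} = -38378 - 0 = -38378 + 0 = -38378$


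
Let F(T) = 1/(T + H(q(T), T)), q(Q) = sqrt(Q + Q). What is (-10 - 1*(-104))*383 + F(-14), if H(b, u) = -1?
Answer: 540029/15 ≈ 36002.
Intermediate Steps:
q(Q) = sqrt(2)*sqrt(Q) (q(Q) = sqrt(2*Q) = sqrt(2)*sqrt(Q))
F(T) = 1/(-1 + T) (F(T) = 1/(T - 1) = 1/(-1 + T))
(-10 - 1*(-104))*383 + F(-14) = (-10 - 1*(-104))*383 + 1/(-1 - 14) = (-10 + 104)*383 + 1/(-15) = 94*383 - 1/15 = 36002 - 1/15 = 540029/15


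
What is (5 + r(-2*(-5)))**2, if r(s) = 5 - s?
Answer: 0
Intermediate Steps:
(5 + r(-2*(-5)))**2 = (5 + (5 - (-2)*(-5)))**2 = (5 + (5 - 1*10))**2 = (5 + (5 - 10))**2 = (5 - 5)**2 = 0**2 = 0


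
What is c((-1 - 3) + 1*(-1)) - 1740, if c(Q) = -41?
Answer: -1781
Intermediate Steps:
c((-1 - 3) + 1*(-1)) - 1740 = -41 - 1740 = -1781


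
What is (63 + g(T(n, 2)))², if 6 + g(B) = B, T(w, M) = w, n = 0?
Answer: 3249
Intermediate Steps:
g(B) = -6 + B
(63 + g(T(n, 2)))² = (63 + (-6 + 0))² = (63 - 6)² = 57² = 3249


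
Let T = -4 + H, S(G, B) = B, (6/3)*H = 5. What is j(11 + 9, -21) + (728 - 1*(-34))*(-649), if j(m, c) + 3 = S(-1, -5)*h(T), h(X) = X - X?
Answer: -494541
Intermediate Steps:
H = 5/2 (H = (½)*5 = 5/2 ≈ 2.5000)
T = -3/2 (T = -4 + 5/2 = -3/2 ≈ -1.5000)
h(X) = 0
j(m, c) = -3 (j(m, c) = -3 - 5*0 = -3 + 0 = -3)
j(11 + 9, -21) + (728 - 1*(-34))*(-649) = -3 + (728 - 1*(-34))*(-649) = -3 + (728 + 34)*(-649) = -3 + 762*(-649) = -3 - 494538 = -494541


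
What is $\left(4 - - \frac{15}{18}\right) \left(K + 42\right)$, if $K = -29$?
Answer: $\frac{377}{6} \approx 62.833$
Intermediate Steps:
$\left(4 - - \frac{15}{18}\right) \left(K + 42\right) = \left(4 - - \frac{15}{18}\right) \left(-29 + 42\right) = \left(4 - \left(-15\right) \frac{1}{18}\right) 13 = \left(4 - - \frac{5}{6}\right) 13 = \left(4 + \frac{5}{6}\right) 13 = \frac{29}{6} \cdot 13 = \frac{377}{6}$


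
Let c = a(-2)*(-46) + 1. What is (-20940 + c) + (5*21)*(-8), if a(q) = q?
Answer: -21687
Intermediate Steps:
c = 93 (c = -2*(-46) + 1 = 92 + 1 = 93)
(-20940 + c) + (5*21)*(-8) = (-20940 + 93) + (5*21)*(-8) = -20847 + 105*(-8) = -20847 - 840 = -21687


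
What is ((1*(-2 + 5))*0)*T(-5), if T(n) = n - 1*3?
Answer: 0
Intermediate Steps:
T(n) = -3 + n (T(n) = n - 3 = -3 + n)
((1*(-2 + 5))*0)*T(-5) = ((1*(-2 + 5))*0)*(-3 - 5) = ((1*3)*0)*(-8) = (3*0)*(-8) = 0*(-8) = 0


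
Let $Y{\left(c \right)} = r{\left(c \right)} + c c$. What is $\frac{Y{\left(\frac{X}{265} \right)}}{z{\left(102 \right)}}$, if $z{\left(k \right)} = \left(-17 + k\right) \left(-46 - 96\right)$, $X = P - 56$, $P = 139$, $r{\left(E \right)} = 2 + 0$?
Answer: $- \frac{8667}{49859750} \approx -0.00017383$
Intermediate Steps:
$r{\left(E \right)} = 2$
$X = 83$ ($X = 139 - 56 = 83$)
$Y{\left(c \right)} = 2 + c^{2}$ ($Y{\left(c \right)} = 2 + c c = 2 + c^{2}$)
$z{\left(k \right)} = 2414 - 142 k$ ($z{\left(k \right)} = \left(-17 + k\right) \left(-142\right) = 2414 - 142 k$)
$\frac{Y{\left(\frac{X}{265} \right)}}{z{\left(102 \right)}} = \frac{2 + \left(\frac{83}{265}\right)^{2}}{2414 - 14484} = \frac{2 + \left(83 \cdot \frac{1}{265}\right)^{2}}{2414 - 14484} = \frac{2 + \left(\frac{83}{265}\right)^{2}}{-12070} = \left(2 + \frac{6889}{70225}\right) \left(- \frac{1}{12070}\right) = \frac{147339}{70225} \left(- \frac{1}{12070}\right) = - \frac{8667}{49859750}$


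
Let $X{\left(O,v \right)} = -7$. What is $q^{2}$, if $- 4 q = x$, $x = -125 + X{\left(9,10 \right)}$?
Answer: $1089$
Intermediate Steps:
$x = -132$ ($x = -125 - 7 = -132$)
$q = 33$ ($q = \left(- \frac{1}{4}\right) \left(-132\right) = 33$)
$q^{2} = 33^{2} = 1089$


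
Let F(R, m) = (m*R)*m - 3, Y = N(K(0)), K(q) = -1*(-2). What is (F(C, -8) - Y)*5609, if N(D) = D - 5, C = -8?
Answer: -2871808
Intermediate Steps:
K(q) = 2
N(D) = -5 + D
Y = -3 (Y = -5 + 2 = -3)
F(R, m) = -3 + R*m² (F(R, m) = (R*m)*m - 3 = R*m² - 3 = -3 + R*m²)
(F(C, -8) - Y)*5609 = ((-3 - 8*(-8)²) - 1*(-3))*5609 = ((-3 - 8*64) + 3)*5609 = ((-3 - 512) + 3)*5609 = (-515 + 3)*5609 = -512*5609 = -2871808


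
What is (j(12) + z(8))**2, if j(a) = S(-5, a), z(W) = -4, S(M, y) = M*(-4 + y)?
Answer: 1936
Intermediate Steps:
j(a) = 20 - 5*a (j(a) = -5*(-4 + a) = 20 - 5*a)
(j(12) + z(8))**2 = ((20 - 5*12) - 4)**2 = ((20 - 60) - 4)**2 = (-40 - 4)**2 = (-44)**2 = 1936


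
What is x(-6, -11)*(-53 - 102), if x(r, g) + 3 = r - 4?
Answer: 2015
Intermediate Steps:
x(r, g) = -7 + r (x(r, g) = -3 + (r - 4) = -3 + (-4 + r) = -7 + r)
x(-6, -11)*(-53 - 102) = (-7 - 6)*(-53 - 102) = -13*(-155) = 2015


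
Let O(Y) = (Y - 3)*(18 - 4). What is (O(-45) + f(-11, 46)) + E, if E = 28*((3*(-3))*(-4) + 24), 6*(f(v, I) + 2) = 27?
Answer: 2021/2 ≈ 1010.5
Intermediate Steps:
f(v, I) = 5/2 (f(v, I) = -2 + (1/6)*27 = -2 + 9/2 = 5/2)
O(Y) = -42 + 14*Y (O(Y) = (-3 + Y)*14 = -42 + 14*Y)
E = 1680 (E = 28*(-9*(-4) + 24) = 28*(36 + 24) = 28*60 = 1680)
(O(-45) + f(-11, 46)) + E = ((-42 + 14*(-45)) + 5/2) + 1680 = ((-42 - 630) + 5/2) + 1680 = (-672 + 5/2) + 1680 = -1339/2 + 1680 = 2021/2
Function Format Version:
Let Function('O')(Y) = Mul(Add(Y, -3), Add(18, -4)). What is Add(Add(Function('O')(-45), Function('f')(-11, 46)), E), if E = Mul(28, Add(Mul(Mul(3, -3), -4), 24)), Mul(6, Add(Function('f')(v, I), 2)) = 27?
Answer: Rational(2021, 2) ≈ 1010.5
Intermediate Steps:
Function('f')(v, I) = Rational(5, 2) (Function('f')(v, I) = Add(-2, Mul(Rational(1, 6), 27)) = Add(-2, Rational(9, 2)) = Rational(5, 2))
Function('O')(Y) = Add(-42, Mul(14, Y)) (Function('O')(Y) = Mul(Add(-3, Y), 14) = Add(-42, Mul(14, Y)))
E = 1680 (E = Mul(28, Add(Mul(-9, -4), 24)) = Mul(28, Add(36, 24)) = Mul(28, 60) = 1680)
Add(Add(Function('O')(-45), Function('f')(-11, 46)), E) = Add(Add(Add(-42, Mul(14, -45)), Rational(5, 2)), 1680) = Add(Add(Add(-42, -630), Rational(5, 2)), 1680) = Add(Add(-672, Rational(5, 2)), 1680) = Add(Rational(-1339, 2), 1680) = Rational(2021, 2)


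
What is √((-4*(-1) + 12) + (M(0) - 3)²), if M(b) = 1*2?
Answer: √17 ≈ 4.1231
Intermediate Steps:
M(b) = 2
√((-4*(-1) + 12) + (M(0) - 3)²) = √((-4*(-1) + 12) + (2 - 3)²) = √((4 + 12) + (-1)²) = √(16 + 1) = √17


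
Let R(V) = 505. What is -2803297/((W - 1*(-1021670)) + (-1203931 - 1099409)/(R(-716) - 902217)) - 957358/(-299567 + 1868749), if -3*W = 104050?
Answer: -1806958221781179083/523702738059705535 ≈ -3.4504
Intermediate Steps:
W = -104050/3 (W = -⅓*104050 = -104050/3 ≈ -34683.)
-2803297/((W - 1*(-1021670)) + (-1203931 - 1099409)/(R(-716) - 902217)) - 957358/(-299567 + 1868749) = -2803297/((-104050/3 - 1*(-1021670)) + (-1203931 - 1099409)/(505 - 902217)) - 957358/(-299567 + 1868749) = -2803297/((-104050/3 + 1021670) - 2303340/(-901712)) - 957358/1569182 = -2803297/(2960960/3 - 2303340*(-1/901712)) - 957358*1/1569182 = -2803297/(2960960/3 + 575835/225428) - 478679/784591 = -2803297/667485018385/676284 - 478679/784591 = -2803297*676284/667485018385 - 478679/784591 = -1895824908348/667485018385 - 478679/784591 = -1806958221781179083/523702738059705535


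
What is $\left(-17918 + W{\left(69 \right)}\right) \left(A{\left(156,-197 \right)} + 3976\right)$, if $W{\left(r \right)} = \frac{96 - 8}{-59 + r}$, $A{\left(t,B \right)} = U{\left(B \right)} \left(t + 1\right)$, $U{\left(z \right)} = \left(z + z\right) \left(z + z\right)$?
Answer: $- \frac{2182775803288}{5} \approx -4.3656 \cdot 10^{11}$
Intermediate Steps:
$U{\left(z \right)} = 4 z^{2}$ ($U{\left(z \right)} = 2 z 2 z = 4 z^{2}$)
$A{\left(t,B \right)} = 4 B^{2} \left(1 + t\right)$ ($A{\left(t,B \right)} = 4 B^{2} \left(t + 1\right) = 4 B^{2} \left(1 + t\right)$)
$W{\left(r \right)} = \frac{88}{-59 + r}$
$\left(-17918 + W{\left(69 \right)}\right) \left(A{\left(156,-197 \right)} + 3976\right) = \left(-17918 + \frac{88}{-59 + 69}\right) \left(4 \left(-197\right)^{2} \left(1 + 156\right) + 3976\right) = \left(-17918 + \frac{88}{10}\right) \left(4 \cdot 38809 \cdot 157 + 3976\right) = \left(-17918 + 88 \cdot \frac{1}{10}\right) \left(24372052 + 3976\right) = \left(-17918 + \frac{44}{5}\right) 24376028 = \left(- \frac{89546}{5}\right) 24376028 = - \frac{2182775803288}{5}$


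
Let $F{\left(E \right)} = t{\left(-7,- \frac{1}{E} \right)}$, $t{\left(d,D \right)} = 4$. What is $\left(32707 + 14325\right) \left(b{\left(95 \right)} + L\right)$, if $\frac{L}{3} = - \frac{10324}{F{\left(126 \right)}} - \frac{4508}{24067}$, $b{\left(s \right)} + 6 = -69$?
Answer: $- \frac{8849979928560}{24067} \approx -3.6772 \cdot 10^{8}$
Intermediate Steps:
$b{\left(s \right)} = -75$ ($b{\left(s \right)} = -6 - 69 = -75$)
$F{\left(E \right)} = 4$
$L = - \frac{186364305}{24067}$ ($L = 3 \left(- \frac{10324}{4} - \frac{4508}{24067}\right) = 3 \left(\left(-10324\right) \frac{1}{4} - \frac{4508}{24067}\right) = 3 \left(-2581 - \frac{4508}{24067}\right) = 3 \left(- \frac{62121435}{24067}\right) = - \frac{186364305}{24067} \approx -7743.6$)
$\left(32707 + 14325\right) \left(b{\left(95 \right)} + L\right) = \left(32707 + 14325\right) \left(-75 - \frac{186364305}{24067}\right) = 47032 \left(- \frac{188169330}{24067}\right) = - \frac{8849979928560}{24067}$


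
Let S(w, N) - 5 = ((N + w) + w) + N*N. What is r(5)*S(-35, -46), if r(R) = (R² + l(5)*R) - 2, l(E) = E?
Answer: 96240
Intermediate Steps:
S(w, N) = 5 + N + N² + 2*w (S(w, N) = 5 + (((N + w) + w) + N*N) = 5 + ((N + 2*w) + N²) = 5 + (N + N² + 2*w) = 5 + N + N² + 2*w)
r(R) = -2 + R² + 5*R (r(R) = (R² + 5*R) - 2 = -2 + R² + 5*R)
r(5)*S(-35, -46) = (-2 + 5² + 5*5)*(5 - 46 + (-46)² + 2*(-35)) = (-2 + 25 + 25)*(5 - 46 + 2116 - 70) = 48*2005 = 96240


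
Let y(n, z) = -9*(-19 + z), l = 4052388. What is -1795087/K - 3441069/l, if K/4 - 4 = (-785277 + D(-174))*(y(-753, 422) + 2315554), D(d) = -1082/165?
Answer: -171801349026929577651/202322571226045624822 ≈ -0.84915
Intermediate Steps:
D(d) = -1082/165 (D(d) = -1082*1/165 = -1082/165)
y(n, z) = 171 - 9*z
K = -1198242051211556/165 (K = 16 + 4*((-785277 - 1082/165)*((171 - 9*422) + 2315554)) = 16 + 4*(-129571787*((171 - 3798) + 2315554)/165) = 16 + 4*(-129571787*(-3627 + 2315554)/165) = 16 + 4*(-129571787/165*2311927) = 16 + 4*(-299560512803549/165) = 16 - 1198242051214196/165 = -1198242051211556/165 ≈ -7.2621e+12)
-1795087/K - 3441069/l = -1795087/(-1198242051211556/165) - 3441069/4052388 = -1795087*(-165/1198242051211556) - 3441069*1/4052388 = 296189355/1198242051211556 - 1147023/1350796 = -171801349026929577651/202322571226045624822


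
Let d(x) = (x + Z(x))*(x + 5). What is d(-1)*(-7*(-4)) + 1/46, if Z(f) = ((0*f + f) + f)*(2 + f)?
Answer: -15455/46 ≈ -335.98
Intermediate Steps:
Z(f) = 2*f*(2 + f) (Z(f) = ((0 + f) + f)*(2 + f) = (f + f)*(2 + f) = (2*f)*(2 + f) = 2*f*(2 + f))
d(x) = (5 + x)*(x + 2*x*(2 + x)) (d(x) = (x + 2*x*(2 + x))*(x + 5) = (x + 2*x*(2 + x))*(5 + x) = (5 + x)*(x + 2*x*(2 + x)))
d(-1)*(-7*(-4)) + 1/46 = (-(25 + 2*(-1)**2 + 15*(-1)))*(-7*(-4)) + 1/46 = -(25 + 2*1 - 15)*28 + 1/46 = -(25 + 2 - 15)*28 + 1/46 = -1*12*28 + 1/46 = -12*28 + 1/46 = -336 + 1/46 = -15455/46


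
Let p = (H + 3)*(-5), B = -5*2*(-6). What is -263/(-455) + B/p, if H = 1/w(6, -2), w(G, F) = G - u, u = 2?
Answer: -109/35 ≈ -3.1143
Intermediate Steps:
w(G, F) = -2 + G (w(G, F) = G - 1*2 = G - 2 = -2 + G)
B = 60 (B = -10*(-6) = 60)
H = ¼ (H = 1/(-2 + 6) = 1/4 = ¼ ≈ 0.25000)
p = -65/4 (p = (¼ + 3)*(-5) = (13/4)*(-5) = -65/4 ≈ -16.250)
-263/(-455) + B/p = -263/(-455) + 60/(-65/4) = -263*(-1/455) + 60*(-4/65) = 263/455 - 48/13 = -109/35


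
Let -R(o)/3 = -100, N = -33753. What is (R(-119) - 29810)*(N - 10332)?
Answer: 1300948350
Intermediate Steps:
R(o) = 300 (R(o) = -3*(-100) = 300)
(R(-119) - 29810)*(N - 10332) = (300 - 29810)*(-33753 - 10332) = -29510*(-44085) = 1300948350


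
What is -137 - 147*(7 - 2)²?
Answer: -3812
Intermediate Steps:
-137 - 147*(7 - 2)² = -137 - 147*5² = -137 - 147*25 = -137 - 3675 = -3812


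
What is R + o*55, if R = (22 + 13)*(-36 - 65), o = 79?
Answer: 810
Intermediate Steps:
R = -3535 (R = 35*(-101) = -3535)
R + o*55 = -3535 + 79*55 = -3535 + 4345 = 810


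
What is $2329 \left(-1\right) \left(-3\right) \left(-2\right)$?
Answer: $-13974$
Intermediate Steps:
$2329 \left(-1\right) \left(-3\right) \left(-2\right) = 2329 \cdot 3 \left(-2\right) = 2329 \left(-6\right) = -13974$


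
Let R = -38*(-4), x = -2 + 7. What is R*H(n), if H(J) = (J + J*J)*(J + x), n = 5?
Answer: 45600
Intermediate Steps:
x = 5
H(J) = (5 + J)*(J + J²) (H(J) = (J + J*J)*(J + 5) = (J + J²)*(5 + J) = (5 + J)*(J + J²))
R = 152
R*H(n) = 152*(5*(5 + 5² + 6*5)) = 152*(5*(5 + 25 + 30)) = 152*(5*60) = 152*300 = 45600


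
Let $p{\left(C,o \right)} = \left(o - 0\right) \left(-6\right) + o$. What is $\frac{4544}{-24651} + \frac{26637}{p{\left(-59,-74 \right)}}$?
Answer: $\frac{654947407}{9120870} \approx 71.808$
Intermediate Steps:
$p{\left(C,o \right)} = - 5 o$ ($p{\left(C,o \right)} = \left(o + 0\right) \left(-6\right) + o = o \left(-6\right) + o = - 6 o + o = - 5 o$)
$\frac{4544}{-24651} + \frac{26637}{p{\left(-59,-74 \right)}} = \frac{4544}{-24651} + \frac{26637}{\left(-5\right) \left(-74\right)} = 4544 \left(- \frac{1}{24651}\right) + \frac{26637}{370} = - \frac{4544}{24651} + 26637 \cdot \frac{1}{370} = - \frac{4544}{24651} + \frac{26637}{370} = \frac{654947407}{9120870}$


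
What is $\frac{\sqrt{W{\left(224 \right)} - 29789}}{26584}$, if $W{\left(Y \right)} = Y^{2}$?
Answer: $\frac{\sqrt{20387}}{26584} \approx 0.005371$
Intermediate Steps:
$\frac{\sqrt{W{\left(224 \right)} - 29789}}{26584} = \frac{\sqrt{224^{2} - 29789}}{26584} = \sqrt{50176 - 29789} \cdot \frac{1}{26584} = \sqrt{20387} \cdot \frac{1}{26584} = \frac{\sqrt{20387}}{26584}$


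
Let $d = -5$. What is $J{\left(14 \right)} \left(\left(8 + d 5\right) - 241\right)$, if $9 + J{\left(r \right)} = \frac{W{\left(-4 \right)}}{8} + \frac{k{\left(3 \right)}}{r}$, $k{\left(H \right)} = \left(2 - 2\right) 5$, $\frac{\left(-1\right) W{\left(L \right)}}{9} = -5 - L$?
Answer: $\frac{8127}{4} \approx 2031.8$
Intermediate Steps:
$W{\left(L \right)} = 45 + 9 L$ ($W{\left(L \right)} = - 9 \left(-5 - L\right) = 45 + 9 L$)
$k{\left(H \right)} = 0$ ($k{\left(H \right)} = 0 \cdot 5 = 0$)
$J{\left(r \right)} = - \frac{63}{8}$ ($J{\left(r \right)} = -9 + \left(\frac{45 + 9 \left(-4\right)}{8} + \frac{0}{r}\right) = -9 + \left(\left(45 - 36\right) \frac{1}{8} + 0\right) = -9 + \left(9 \cdot \frac{1}{8} + 0\right) = -9 + \left(\frac{9}{8} + 0\right) = -9 + \frac{9}{8} = - \frac{63}{8}$)
$J{\left(14 \right)} \left(\left(8 + d 5\right) - 241\right) = - \frac{63 \left(\left(8 - 25\right) - 241\right)}{8} = - \frac{63 \left(-17 - 241\right)}{8} = \left(- \frac{63}{8}\right) \left(-258\right) = \frac{8127}{4}$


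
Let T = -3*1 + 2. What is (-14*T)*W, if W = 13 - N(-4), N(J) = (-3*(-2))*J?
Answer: 518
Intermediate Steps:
N(J) = 6*J
T = -1 (T = -3 + 2 = -1)
W = 37 (W = 13 - 6*(-4) = 13 - 1*(-24) = 13 + 24 = 37)
(-14*T)*W = -14*(-1)*37 = 14*37 = 518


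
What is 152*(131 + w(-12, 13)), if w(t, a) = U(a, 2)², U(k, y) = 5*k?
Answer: 662112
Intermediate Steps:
w(t, a) = 25*a² (w(t, a) = (5*a)² = 25*a²)
152*(131 + w(-12, 13)) = 152*(131 + 25*13²) = 152*(131 + 25*169) = 152*(131 + 4225) = 152*4356 = 662112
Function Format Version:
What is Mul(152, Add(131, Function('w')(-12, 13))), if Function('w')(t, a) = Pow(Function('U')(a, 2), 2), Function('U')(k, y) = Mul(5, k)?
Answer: 662112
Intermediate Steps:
Function('w')(t, a) = Mul(25, Pow(a, 2)) (Function('w')(t, a) = Pow(Mul(5, a), 2) = Mul(25, Pow(a, 2)))
Mul(152, Add(131, Function('w')(-12, 13))) = Mul(152, Add(131, Mul(25, Pow(13, 2)))) = Mul(152, Add(131, Mul(25, 169))) = Mul(152, Add(131, 4225)) = Mul(152, 4356) = 662112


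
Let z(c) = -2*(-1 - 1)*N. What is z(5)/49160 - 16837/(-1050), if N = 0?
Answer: 16837/1050 ≈ 16.035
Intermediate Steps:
z(c) = 0 (z(c) = -2*(-1 - 1)*0 = -(-4)*0 = -2*0 = 0)
z(5)/49160 - 16837/(-1050) = 0/49160 - 16837/(-1050) = 0*(1/49160) - 16837*(-1/1050) = 0 + 16837/1050 = 16837/1050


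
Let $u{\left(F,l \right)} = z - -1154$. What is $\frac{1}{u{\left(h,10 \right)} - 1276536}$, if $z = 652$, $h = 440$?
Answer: $- \frac{1}{1274730} \approx -7.8448 \cdot 10^{-7}$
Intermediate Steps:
$u{\left(F,l \right)} = 1806$ ($u{\left(F,l \right)} = 652 - -1154 = 652 + 1154 = 1806$)
$\frac{1}{u{\left(h,10 \right)} - 1276536} = \frac{1}{1806 - 1276536} = \frac{1}{-1274730} = - \frac{1}{1274730}$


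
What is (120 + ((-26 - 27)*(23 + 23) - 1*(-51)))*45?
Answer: -102015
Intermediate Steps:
(120 + ((-26 - 27)*(23 + 23) - 1*(-51)))*45 = (120 + (-53*46 + 51))*45 = (120 + (-2438 + 51))*45 = (120 - 2387)*45 = -2267*45 = -102015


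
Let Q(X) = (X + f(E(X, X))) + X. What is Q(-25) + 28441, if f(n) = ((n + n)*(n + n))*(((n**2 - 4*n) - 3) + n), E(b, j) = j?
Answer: 1770891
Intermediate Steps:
f(n) = 4*n**2*(-3 + n**2 - 3*n) (f(n) = ((2*n)*(2*n))*((-3 + n**2 - 4*n) + n) = (4*n**2)*(-3 + n**2 - 3*n) = 4*n**2*(-3 + n**2 - 3*n))
Q(X) = 2*X + 4*X**2*(-3 + X**2 - 3*X) (Q(X) = (X + 4*X**2*(-3 + X**2 - 3*X)) + X = 2*X + 4*X**2*(-3 + X**2 - 3*X))
Q(-25) + 28441 = 2*(-25)*(1 + 2*(-25)*(-3 + (-25)**2 - 3*(-25))) + 28441 = 2*(-25)*(1 + 2*(-25)*(-3 + 625 + 75)) + 28441 = 2*(-25)*(1 + 2*(-25)*697) + 28441 = 2*(-25)*(1 - 34850) + 28441 = 2*(-25)*(-34849) + 28441 = 1742450 + 28441 = 1770891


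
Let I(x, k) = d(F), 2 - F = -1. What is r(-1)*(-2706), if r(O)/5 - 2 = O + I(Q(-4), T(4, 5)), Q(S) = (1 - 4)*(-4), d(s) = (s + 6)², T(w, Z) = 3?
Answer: -1109460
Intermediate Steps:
F = 3 (F = 2 - 1*(-1) = 2 + 1 = 3)
d(s) = (6 + s)²
Q(S) = 12 (Q(S) = -3*(-4) = 12)
I(x, k) = 81 (I(x, k) = (6 + 3)² = 9² = 81)
r(O) = 415 + 5*O (r(O) = 10 + 5*(O + 81) = 10 + 5*(81 + O) = 10 + (405 + 5*O) = 415 + 5*O)
r(-1)*(-2706) = (415 + 5*(-1))*(-2706) = (415 - 5)*(-2706) = 410*(-2706) = -1109460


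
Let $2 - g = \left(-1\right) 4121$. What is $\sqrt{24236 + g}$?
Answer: $3 \sqrt{3151} \approx 168.4$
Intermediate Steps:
$g = 4123$ ($g = 2 - \left(-1\right) 4121 = 2 - -4121 = 2 + 4121 = 4123$)
$\sqrt{24236 + g} = \sqrt{24236 + 4123} = \sqrt{28359} = 3 \sqrt{3151}$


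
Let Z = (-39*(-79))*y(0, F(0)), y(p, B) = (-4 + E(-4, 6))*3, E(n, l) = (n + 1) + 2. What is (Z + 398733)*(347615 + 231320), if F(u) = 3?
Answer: 204085008330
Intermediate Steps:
E(n, l) = 3 + n (E(n, l) = (1 + n) + 2 = 3 + n)
y(p, B) = -15 (y(p, B) = (-4 + (3 - 4))*3 = (-4 - 1)*3 = -5*3 = -15)
Z = -46215 (Z = -39*(-79)*(-15) = 3081*(-15) = -46215)
(Z + 398733)*(347615 + 231320) = (-46215 + 398733)*(347615 + 231320) = 352518*578935 = 204085008330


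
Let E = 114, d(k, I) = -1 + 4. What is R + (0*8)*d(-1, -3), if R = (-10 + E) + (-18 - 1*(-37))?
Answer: 123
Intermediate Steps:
d(k, I) = 3
R = 123 (R = (-10 + 114) + (-18 - 1*(-37)) = 104 + (-18 + 37) = 104 + 19 = 123)
R + (0*8)*d(-1, -3) = 123 + (0*8)*3 = 123 + 0*3 = 123 + 0 = 123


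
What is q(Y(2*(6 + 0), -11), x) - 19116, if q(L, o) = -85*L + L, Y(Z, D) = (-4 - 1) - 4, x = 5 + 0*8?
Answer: -18360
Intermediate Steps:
x = 5 (x = 5 + 0 = 5)
Y(Z, D) = -9 (Y(Z, D) = -5 - 4 = -9)
q(L, o) = -84*L
q(Y(2*(6 + 0), -11), x) - 19116 = -84*(-9) - 19116 = 756 - 19116 = -18360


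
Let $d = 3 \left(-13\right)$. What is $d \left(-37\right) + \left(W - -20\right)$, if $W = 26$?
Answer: $1489$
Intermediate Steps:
$d = -39$
$d \left(-37\right) + \left(W - -20\right) = \left(-39\right) \left(-37\right) + \left(26 - -20\right) = 1443 + \left(26 + 20\right) = 1443 + 46 = 1489$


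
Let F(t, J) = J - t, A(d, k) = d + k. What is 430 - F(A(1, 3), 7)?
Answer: 427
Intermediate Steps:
430 - F(A(1, 3), 7) = 430 - (7 - (1 + 3)) = 430 - (7 - 1*4) = 430 - (7 - 4) = 430 - 1*3 = 430 - 3 = 427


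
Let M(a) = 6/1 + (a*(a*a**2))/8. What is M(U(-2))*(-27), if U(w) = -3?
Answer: -3483/8 ≈ -435.38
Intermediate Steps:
M(a) = 6 + a**4/8 (M(a) = 6*1 + (a*a**3)*(1/8) = 6 + a**4*(1/8) = 6 + a**4/8)
M(U(-2))*(-27) = (6 + (1/8)*(-3)**4)*(-27) = (6 + (1/8)*81)*(-27) = (6 + 81/8)*(-27) = (129/8)*(-27) = -3483/8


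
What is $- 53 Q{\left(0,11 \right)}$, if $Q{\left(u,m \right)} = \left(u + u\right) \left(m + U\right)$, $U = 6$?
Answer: $0$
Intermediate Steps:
$Q{\left(u,m \right)} = 2 u \left(6 + m\right)$ ($Q{\left(u,m \right)} = \left(u + u\right) \left(m + 6\right) = 2 u \left(6 + m\right)$)
$- 53 Q{\left(0,11 \right)} = - 53 \cdot 2 \cdot 0 \left(6 + 11\right) = - 53 \cdot 2 \cdot 0 \cdot 17 = \left(-53\right) 0 = 0$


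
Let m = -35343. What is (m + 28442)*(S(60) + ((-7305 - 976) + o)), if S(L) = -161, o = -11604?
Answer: 138337446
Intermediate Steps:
(m + 28442)*(S(60) + ((-7305 - 976) + o)) = (-35343 + 28442)*(-161 + ((-7305 - 976) - 11604)) = -6901*(-161 + (-8281 - 11604)) = -6901*(-161 - 19885) = -6901*(-20046) = 138337446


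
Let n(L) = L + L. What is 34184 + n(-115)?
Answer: 33954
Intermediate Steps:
n(L) = 2*L
34184 + n(-115) = 34184 + 2*(-115) = 34184 - 230 = 33954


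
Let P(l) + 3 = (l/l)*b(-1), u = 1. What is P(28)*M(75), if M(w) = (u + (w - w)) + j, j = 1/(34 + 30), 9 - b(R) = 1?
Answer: 325/64 ≈ 5.0781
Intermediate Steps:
b(R) = 8 (b(R) = 9 - 1*1 = 9 - 1 = 8)
j = 1/64 ≈ 0.015625
P(l) = 5 (P(l) = -3 + (l/l)*8 = -3 + 1*8 = -3 + 8 = 5)
M(w) = 65/64 (M(w) = (1 + (w - w)) + 1/64 = (1 + 0) + 1/64 = 1 + 1/64 = 65/64)
P(28)*M(75) = 5*(65/64) = 325/64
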